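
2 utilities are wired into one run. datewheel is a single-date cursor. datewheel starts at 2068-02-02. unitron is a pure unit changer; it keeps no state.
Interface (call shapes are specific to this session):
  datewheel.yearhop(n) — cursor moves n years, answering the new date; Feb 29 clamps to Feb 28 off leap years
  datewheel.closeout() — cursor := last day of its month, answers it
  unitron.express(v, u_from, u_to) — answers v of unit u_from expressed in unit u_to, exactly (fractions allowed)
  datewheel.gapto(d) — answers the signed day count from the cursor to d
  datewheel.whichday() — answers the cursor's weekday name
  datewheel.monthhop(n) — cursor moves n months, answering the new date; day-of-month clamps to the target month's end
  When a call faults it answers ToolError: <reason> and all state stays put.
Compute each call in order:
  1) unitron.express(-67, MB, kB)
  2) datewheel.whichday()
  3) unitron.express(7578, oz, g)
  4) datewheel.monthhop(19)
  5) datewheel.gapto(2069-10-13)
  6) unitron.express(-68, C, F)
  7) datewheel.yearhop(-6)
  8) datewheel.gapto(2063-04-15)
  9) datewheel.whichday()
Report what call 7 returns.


I call express on v→-67, u_from→MB, u_to→kB, and get -67000.
I call whichday(), — result: Thursday.
Calling express on v→7578, u_from→oz, u_to→g, which returns 171866148993/800000.
Then monthhop on n→19, and see 2069-09-02.
I try gapto on d→2069-10-13, giving 41.
Next I call express on v→-68, u_from→C, u_to→F, — result: -452/5.
Next I call yearhop on n→-6, and get 2063-09-02.
I use gapto on d→2063-04-15, yielding -140.
I run whichday(), and see Sunday.

Answer: 2063-09-02


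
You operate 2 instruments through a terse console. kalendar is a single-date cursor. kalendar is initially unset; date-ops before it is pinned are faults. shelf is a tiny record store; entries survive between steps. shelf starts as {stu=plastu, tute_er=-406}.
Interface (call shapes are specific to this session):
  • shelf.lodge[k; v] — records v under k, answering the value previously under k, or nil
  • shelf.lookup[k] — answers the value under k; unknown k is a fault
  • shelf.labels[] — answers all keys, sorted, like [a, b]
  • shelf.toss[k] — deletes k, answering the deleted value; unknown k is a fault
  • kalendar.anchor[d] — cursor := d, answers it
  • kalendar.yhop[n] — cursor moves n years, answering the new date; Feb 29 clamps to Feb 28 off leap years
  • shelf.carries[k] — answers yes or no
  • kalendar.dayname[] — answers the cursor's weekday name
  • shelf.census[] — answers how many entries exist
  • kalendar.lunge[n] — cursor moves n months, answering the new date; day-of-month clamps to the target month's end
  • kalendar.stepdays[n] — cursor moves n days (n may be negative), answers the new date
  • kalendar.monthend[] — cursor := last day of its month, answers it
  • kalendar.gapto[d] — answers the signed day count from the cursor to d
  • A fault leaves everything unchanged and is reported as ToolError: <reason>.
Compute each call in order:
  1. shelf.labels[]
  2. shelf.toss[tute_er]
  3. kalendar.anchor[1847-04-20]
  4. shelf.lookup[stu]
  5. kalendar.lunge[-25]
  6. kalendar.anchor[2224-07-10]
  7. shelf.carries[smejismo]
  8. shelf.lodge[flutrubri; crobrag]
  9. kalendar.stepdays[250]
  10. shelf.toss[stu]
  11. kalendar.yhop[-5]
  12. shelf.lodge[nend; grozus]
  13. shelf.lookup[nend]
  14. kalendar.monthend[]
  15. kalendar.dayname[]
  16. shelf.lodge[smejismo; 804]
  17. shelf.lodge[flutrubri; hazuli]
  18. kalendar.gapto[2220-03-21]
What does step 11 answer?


Answer: 2220-03-17

Derivation:
;; 1. shelf.labels() == [stu, tute_er]
;; 2. shelf.toss(k→tute_er) == -406
;; 3. kalendar.anchor(d→1847-04-20) == 1847-04-20
;; 4. shelf.lookup(k→stu) == plastu
;; 5. kalendar.lunge(n→-25) == 1845-03-20
;; 6. kalendar.anchor(d→2224-07-10) == 2224-07-10
;; 7. shelf.carries(k→smejismo) == no
;; 8. shelf.lodge(k→flutrubri, v→crobrag) == nil
;; 9. kalendar.stepdays(n→250) == 2225-03-17
;; 10. shelf.toss(k→stu) == plastu
;; 11. kalendar.yhop(n→-5) == 2220-03-17
;; 12. shelf.lodge(k→nend, v→grozus) == nil
;; 13. shelf.lookup(k→nend) == grozus
;; 14. kalendar.monthend() == 2220-03-31
;; 15. kalendar.dayname() == Friday
;; 16. shelf.lodge(k→smejismo, v→804) == nil
;; 17. shelf.lodge(k→flutrubri, v→hazuli) == crobrag
;; 18. kalendar.gapto(d→2220-03-21) == -10


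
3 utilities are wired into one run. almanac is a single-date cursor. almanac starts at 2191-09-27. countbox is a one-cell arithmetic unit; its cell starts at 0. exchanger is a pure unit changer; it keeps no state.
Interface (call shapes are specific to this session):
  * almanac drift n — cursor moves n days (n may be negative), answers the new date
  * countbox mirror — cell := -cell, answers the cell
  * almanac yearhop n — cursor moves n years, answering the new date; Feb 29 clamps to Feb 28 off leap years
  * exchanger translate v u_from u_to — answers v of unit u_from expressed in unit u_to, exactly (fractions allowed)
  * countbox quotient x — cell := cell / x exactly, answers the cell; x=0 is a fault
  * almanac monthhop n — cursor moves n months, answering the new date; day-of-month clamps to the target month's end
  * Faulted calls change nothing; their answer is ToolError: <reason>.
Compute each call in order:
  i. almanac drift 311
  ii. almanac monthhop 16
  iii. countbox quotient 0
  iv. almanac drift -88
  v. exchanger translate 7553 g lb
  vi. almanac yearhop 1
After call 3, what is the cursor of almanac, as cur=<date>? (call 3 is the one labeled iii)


Act: almanac drift[n=311]
Obs: 2192-08-03
Act: almanac monthhop[n=16]
Obs: 2193-12-03
Act: countbox quotient[x=0]
Obs: ToolError: division by zero
Act: almanac drift[n=-88]
Obs: 2193-09-06
Act: exchanger translate[v=7553; u_from=g; u_to=lb]
Obs: 107900000/6479891
Act: almanac yearhop[n=1]
Obs: 2194-09-06

Answer: cur=2193-12-03


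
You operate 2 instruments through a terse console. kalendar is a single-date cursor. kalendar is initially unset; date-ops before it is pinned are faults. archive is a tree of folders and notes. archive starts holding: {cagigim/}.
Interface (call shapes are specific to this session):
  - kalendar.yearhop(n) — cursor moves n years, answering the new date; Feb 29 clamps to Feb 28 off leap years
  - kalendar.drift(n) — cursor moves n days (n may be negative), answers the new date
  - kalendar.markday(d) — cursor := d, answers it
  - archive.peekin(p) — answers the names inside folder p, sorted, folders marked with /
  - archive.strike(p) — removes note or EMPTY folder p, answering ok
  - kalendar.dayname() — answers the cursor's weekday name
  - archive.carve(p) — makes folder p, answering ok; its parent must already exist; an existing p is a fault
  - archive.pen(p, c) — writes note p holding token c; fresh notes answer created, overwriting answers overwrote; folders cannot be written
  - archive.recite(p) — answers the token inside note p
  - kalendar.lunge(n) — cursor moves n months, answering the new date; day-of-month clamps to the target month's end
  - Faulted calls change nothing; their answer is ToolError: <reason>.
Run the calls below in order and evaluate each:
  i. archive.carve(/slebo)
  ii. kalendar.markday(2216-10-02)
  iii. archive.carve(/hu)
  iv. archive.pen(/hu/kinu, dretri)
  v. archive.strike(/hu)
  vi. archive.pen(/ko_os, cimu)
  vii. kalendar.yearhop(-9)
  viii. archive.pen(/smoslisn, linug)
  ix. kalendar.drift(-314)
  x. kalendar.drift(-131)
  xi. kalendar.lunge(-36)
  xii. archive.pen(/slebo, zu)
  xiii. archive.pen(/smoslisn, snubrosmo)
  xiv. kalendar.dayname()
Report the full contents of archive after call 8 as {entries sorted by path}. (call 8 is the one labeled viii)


[in] archive.carve /slebo
:: ok
[in] kalendar.markday 2216-10-02
:: 2216-10-02
[in] archive.carve /hu
:: ok
[in] archive.pen /hu/kinu dretri
:: created
[in] archive.strike /hu
:: ToolError: not empty
[in] archive.pen /ko_os cimu
:: created
[in] kalendar.yearhop -9
:: 2207-10-02
[in] archive.pen /smoslisn linug
:: created
[in] kalendar.drift -314
:: 2206-11-22
[in] kalendar.drift -131
:: 2206-07-14
[in] kalendar.lunge -36
:: 2203-07-14
[in] archive.pen /slebo zu
:: ToolError: is a directory
[in] archive.pen /smoslisn snubrosmo
:: overwrote
[in] kalendar.dayname
:: Thursday

Answer: {cagigim/, hu/, hu/kinu=dretri, ko_os=cimu, slebo/, smoslisn=linug}


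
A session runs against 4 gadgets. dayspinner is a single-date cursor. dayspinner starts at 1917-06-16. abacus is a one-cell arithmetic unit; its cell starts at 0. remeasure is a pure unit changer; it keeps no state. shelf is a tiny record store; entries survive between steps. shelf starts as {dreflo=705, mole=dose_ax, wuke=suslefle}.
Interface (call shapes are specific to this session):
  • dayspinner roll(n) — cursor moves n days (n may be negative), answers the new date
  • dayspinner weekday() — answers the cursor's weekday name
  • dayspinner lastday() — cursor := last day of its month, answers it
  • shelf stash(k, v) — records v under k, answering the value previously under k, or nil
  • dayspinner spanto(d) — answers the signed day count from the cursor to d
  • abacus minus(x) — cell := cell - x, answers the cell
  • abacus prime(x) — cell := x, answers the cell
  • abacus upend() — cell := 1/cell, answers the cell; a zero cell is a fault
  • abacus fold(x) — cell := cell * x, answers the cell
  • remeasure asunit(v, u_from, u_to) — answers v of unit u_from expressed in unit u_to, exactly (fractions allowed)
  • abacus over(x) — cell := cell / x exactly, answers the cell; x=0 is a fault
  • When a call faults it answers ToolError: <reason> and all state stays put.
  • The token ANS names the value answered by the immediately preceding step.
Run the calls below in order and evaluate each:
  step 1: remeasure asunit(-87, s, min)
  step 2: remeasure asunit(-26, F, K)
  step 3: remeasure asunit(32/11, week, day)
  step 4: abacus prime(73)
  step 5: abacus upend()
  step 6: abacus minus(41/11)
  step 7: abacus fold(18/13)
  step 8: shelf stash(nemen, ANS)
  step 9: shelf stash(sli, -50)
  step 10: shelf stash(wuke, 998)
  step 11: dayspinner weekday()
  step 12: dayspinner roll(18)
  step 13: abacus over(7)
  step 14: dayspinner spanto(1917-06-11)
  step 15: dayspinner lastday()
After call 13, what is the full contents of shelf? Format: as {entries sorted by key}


Answer: {dreflo=705, mole=dose_ax, nemen=-53676/10439, sli=-50, wuke=998}

Derivation:
>> remeasure asunit(v=-87, u_from=s, u_to=min)
<< -29/20
>> remeasure asunit(v=-26, u_from=F, u_to=K)
<< 43367/180
>> remeasure asunit(v=32/11, u_from=week, u_to=day)
<< 224/11
>> abacus prime(x=73)
<< 73
>> abacus upend()
<< 1/73
>> abacus minus(x=41/11)
<< -2982/803
>> abacus fold(x=18/13)
<< -53676/10439
>> shelf stash(k=nemen, v=ANS)
<< nil
>> shelf stash(k=sli, v=-50)
<< nil
>> shelf stash(k=wuke, v=998)
<< suslefle
>> dayspinner weekday()
<< Saturday
>> dayspinner roll(n=18)
<< 1917-07-04
>> abacus over(x=7)
<< -7668/10439
>> dayspinner spanto(d=1917-06-11)
<< -23
>> dayspinner lastday()
<< 1917-07-31


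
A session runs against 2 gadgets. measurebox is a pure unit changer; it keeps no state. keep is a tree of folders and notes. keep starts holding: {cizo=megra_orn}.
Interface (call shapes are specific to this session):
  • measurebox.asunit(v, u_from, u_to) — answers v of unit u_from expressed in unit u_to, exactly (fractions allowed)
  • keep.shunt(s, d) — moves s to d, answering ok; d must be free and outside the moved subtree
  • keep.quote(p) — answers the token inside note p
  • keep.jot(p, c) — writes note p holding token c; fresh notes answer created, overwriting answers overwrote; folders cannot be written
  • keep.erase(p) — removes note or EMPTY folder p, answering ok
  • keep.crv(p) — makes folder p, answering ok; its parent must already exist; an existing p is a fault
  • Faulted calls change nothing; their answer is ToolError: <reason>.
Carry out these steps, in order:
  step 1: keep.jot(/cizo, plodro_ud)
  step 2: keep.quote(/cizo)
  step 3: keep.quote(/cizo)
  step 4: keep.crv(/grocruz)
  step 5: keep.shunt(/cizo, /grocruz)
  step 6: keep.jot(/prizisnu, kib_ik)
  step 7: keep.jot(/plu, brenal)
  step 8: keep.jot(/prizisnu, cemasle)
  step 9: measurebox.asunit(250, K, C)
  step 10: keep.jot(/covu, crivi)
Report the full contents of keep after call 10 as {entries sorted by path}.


;; keep.jot(p: /cizo, c: plodro_ud) => overwrote
;; keep.quote(p: /cizo) => plodro_ud
;; keep.quote(p: /cizo) => plodro_ud
;; keep.crv(p: /grocruz) => ok
;; keep.shunt(s: /cizo, d: /grocruz) => ToolError: exists
;; keep.jot(p: /prizisnu, c: kib_ik) => created
;; keep.jot(p: /plu, c: brenal) => created
;; keep.jot(p: /prizisnu, c: cemasle) => overwrote
;; measurebox.asunit(v: 250, u_from: K, u_to: C) => -463/20
;; keep.jot(p: /covu, c: crivi) => created

Answer: {cizo=plodro_ud, covu=crivi, grocruz/, plu=brenal, prizisnu=cemasle}


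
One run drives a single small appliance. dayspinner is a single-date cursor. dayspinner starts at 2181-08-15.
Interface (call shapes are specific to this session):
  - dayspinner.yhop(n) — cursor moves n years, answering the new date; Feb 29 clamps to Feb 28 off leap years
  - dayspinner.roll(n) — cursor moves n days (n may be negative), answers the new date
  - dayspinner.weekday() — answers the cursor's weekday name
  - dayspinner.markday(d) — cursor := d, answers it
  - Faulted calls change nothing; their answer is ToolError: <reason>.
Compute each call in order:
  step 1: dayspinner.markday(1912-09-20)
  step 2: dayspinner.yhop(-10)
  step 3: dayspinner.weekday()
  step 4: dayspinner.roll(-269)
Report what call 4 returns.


Answer: 1901-12-25

Derivation:
-> dayspinner.markday(d: 1912-09-20)
<- 1912-09-20
-> dayspinner.yhop(n: -10)
<- 1902-09-20
-> dayspinner.weekday()
<- Saturday
-> dayspinner.roll(n: -269)
<- 1901-12-25


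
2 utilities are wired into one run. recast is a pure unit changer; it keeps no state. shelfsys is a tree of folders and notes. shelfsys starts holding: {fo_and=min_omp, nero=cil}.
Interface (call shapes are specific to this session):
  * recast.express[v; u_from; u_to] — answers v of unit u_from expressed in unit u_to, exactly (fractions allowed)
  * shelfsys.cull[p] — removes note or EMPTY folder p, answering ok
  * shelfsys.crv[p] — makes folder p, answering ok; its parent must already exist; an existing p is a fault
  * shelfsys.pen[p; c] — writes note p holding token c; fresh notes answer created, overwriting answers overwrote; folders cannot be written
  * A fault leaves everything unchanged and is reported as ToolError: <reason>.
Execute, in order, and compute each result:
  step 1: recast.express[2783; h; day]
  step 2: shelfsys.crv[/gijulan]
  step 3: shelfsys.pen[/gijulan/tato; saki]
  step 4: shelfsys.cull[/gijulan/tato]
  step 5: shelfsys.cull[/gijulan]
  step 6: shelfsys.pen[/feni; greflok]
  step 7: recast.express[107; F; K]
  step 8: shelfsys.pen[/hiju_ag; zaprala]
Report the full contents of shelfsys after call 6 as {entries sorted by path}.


! recast.express(2783, h, day) : 2783/24
! shelfsys.crv(/gijulan) : ok
! shelfsys.pen(/gijulan/tato, saki) : created
! shelfsys.cull(/gijulan/tato) : ok
! shelfsys.cull(/gijulan) : ok
! shelfsys.pen(/feni, greflok) : created
! recast.express(107, F, K) : 18889/60
! shelfsys.pen(/hiju_ag, zaprala) : created

Answer: {feni=greflok, fo_and=min_omp, nero=cil}


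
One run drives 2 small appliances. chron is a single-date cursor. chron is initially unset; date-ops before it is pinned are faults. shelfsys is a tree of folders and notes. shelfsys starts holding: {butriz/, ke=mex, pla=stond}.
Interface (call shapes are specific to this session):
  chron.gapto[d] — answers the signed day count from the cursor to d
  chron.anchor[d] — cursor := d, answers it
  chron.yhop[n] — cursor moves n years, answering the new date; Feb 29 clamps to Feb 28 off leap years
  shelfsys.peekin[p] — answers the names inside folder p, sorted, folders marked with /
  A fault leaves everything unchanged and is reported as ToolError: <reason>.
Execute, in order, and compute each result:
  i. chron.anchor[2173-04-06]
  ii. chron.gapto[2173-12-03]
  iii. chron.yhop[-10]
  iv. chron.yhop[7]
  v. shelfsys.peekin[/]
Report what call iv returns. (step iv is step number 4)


Answer: 2170-04-06

Derivation:
CALL anchor[d='2173-04-06']
RET  2173-04-06
CALL gapto[d='2173-12-03']
RET  241
CALL yhop[n='-10']
RET  2163-04-06
CALL yhop[n='7']
RET  2170-04-06
CALL peekin[p='/']
RET  [butriz/, ke, pla]


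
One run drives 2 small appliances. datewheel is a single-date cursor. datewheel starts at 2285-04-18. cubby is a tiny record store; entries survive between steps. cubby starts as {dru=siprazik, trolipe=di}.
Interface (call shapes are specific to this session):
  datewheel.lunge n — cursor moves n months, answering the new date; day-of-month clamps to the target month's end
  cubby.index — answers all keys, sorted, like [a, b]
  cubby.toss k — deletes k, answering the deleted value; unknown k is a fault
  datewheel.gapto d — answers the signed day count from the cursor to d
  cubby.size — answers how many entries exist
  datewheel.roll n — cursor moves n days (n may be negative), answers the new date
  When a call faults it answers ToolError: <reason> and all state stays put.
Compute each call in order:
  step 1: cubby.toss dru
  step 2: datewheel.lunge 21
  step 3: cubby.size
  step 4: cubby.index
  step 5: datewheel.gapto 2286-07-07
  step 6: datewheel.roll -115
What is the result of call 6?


Answer: 2286-09-25

Derivation:
Then cubby.toss(dru), — result: siprazik.
Now I run datewheel.lunge(21), and get 2287-01-18.
I call cubby.size, which returns 1.
Calling cubby.index, and get [trolipe].
Now I run datewheel.gapto(2286-07-07), and get -195.
Now I run datewheel.roll(-115), → 2286-09-25.


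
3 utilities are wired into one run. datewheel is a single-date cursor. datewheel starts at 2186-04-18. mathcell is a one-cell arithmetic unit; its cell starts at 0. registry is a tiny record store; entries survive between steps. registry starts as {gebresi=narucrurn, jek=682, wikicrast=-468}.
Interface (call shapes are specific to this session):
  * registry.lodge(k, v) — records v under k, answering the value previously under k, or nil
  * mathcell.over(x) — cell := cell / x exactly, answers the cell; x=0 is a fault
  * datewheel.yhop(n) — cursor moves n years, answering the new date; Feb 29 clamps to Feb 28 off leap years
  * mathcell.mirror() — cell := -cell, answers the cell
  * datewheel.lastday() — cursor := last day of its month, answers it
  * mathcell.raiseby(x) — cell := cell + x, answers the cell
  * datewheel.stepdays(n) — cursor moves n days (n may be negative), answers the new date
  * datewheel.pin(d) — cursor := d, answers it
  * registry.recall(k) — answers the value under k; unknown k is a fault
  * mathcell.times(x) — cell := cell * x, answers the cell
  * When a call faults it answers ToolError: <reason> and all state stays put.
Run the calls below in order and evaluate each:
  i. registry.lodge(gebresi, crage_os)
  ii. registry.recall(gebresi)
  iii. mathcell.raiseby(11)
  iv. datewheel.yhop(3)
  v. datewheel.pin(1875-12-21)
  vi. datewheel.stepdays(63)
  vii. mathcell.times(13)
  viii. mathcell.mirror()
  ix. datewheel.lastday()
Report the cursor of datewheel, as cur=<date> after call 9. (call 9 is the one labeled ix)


CALL lodge[k: gebresi; v: crage_os]
RET  narucrurn
CALL recall[k: gebresi]
RET  crage_os
CALL raiseby[x: 11]
RET  11
CALL yhop[n: 3]
RET  2189-04-18
CALL pin[d: 1875-12-21]
RET  1875-12-21
CALL stepdays[n: 63]
RET  1876-02-22
CALL times[x: 13]
RET  143
CALL mirror[]
RET  -143
CALL lastday[]
RET  1876-02-29

Answer: cur=1876-02-29


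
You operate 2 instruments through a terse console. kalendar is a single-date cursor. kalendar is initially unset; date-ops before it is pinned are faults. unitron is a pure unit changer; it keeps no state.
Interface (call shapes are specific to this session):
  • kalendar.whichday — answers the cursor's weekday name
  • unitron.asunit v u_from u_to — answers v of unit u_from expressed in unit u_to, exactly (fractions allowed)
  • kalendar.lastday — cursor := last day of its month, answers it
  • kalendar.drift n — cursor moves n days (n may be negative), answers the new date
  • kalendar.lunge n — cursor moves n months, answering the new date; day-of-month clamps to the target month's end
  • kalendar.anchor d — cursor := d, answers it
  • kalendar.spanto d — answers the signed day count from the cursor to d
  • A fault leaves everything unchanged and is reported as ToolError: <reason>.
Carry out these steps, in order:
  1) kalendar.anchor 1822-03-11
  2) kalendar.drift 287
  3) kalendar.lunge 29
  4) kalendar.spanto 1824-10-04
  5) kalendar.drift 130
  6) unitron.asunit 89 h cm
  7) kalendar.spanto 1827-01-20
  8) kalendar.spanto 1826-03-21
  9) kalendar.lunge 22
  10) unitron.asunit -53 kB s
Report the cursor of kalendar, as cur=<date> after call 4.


-- anchor(d=1822-03-11) == 1822-03-11
-- drift(n=287) == 1822-12-23
-- lunge(n=29) == 1825-05-23
-- spanto(d=1824-10-04) == -231
-- drift(n=130) == 1825-09-30
-- asunit(v=89, u_from=h, u_to=cm) == ToolError: incompatible units
-- spanto(d=1827-01-20) == 477
-- spanto(d=1826-03-21) == 172
-- lunge(n=22) == 1827-07-30
-- asunit(v=-53, u_from=kB, u_to=s) == ToolError: incompatible units

Answer: cur=1825-05-23


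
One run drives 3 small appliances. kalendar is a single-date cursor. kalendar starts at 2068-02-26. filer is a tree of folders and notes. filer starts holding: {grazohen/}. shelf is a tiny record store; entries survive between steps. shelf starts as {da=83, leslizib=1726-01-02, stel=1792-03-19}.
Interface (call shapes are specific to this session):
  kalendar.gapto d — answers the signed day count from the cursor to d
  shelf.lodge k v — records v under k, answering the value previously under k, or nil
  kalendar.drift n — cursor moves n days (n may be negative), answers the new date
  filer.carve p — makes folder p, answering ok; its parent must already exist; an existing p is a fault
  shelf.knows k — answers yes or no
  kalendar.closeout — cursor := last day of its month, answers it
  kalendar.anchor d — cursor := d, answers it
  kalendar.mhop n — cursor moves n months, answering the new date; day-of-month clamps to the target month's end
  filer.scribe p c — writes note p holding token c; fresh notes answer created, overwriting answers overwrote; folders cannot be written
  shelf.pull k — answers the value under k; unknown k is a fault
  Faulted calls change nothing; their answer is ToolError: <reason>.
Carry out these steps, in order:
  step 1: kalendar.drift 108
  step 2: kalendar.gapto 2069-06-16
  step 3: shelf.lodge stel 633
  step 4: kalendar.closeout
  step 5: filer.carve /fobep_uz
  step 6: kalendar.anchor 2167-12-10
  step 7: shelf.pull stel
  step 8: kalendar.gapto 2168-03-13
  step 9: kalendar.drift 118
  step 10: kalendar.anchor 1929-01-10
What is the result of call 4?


Step: drift[108]
Result: 2068-06-13
Step: gapto[2069-06-16]
Result: 368
Step: lodge[stel; 633]
Result: 1792-03-19
Step: closeout[]
Result: 2068-06-30
Step: carve[/fobep_uz]
Result: ok
Step: anchor[2167-12-10]
Result: 2167-12-10
Step: pull[stel]
Result: 633
Step: gapto[2168-03-13]
Result: 94
Step: drift[118]
Result: 2168-04-06
Step: anchor[1929-01-10]
Result: 1929-01-10

Answer: 2068-06-30


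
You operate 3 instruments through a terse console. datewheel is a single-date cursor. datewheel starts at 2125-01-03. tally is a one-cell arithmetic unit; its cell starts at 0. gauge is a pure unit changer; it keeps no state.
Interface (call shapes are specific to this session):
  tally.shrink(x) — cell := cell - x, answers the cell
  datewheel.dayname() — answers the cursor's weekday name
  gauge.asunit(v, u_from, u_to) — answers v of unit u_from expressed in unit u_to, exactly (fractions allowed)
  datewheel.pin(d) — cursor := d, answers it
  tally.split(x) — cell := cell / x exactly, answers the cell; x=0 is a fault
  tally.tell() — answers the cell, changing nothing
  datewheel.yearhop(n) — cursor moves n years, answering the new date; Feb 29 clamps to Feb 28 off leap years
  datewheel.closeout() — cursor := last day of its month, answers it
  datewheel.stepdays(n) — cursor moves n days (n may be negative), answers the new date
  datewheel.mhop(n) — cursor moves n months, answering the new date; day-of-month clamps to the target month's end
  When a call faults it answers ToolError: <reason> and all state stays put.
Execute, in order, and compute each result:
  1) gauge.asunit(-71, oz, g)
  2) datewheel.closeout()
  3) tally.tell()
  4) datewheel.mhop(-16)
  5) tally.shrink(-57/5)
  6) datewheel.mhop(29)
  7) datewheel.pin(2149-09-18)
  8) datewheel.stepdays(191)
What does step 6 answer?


! 1. asunit(v='-71', u_from='oz', u_to='g') -> -3220505827/1600000
! 2. closeout() -> 2125-01-31
! 3. tell() -> 0
! 4. mhop(n='-16') -> 2123-09-30
! 5. shrink(x='-57/5') -> 57/5
! 6. mhop(n='29') -> 2126-02-28
! 7. pin(d='2149-09-18') -> 2149-09-18
! 8. stepdays(n='191') -> 2150-03-28

Answer: 2126-02-28


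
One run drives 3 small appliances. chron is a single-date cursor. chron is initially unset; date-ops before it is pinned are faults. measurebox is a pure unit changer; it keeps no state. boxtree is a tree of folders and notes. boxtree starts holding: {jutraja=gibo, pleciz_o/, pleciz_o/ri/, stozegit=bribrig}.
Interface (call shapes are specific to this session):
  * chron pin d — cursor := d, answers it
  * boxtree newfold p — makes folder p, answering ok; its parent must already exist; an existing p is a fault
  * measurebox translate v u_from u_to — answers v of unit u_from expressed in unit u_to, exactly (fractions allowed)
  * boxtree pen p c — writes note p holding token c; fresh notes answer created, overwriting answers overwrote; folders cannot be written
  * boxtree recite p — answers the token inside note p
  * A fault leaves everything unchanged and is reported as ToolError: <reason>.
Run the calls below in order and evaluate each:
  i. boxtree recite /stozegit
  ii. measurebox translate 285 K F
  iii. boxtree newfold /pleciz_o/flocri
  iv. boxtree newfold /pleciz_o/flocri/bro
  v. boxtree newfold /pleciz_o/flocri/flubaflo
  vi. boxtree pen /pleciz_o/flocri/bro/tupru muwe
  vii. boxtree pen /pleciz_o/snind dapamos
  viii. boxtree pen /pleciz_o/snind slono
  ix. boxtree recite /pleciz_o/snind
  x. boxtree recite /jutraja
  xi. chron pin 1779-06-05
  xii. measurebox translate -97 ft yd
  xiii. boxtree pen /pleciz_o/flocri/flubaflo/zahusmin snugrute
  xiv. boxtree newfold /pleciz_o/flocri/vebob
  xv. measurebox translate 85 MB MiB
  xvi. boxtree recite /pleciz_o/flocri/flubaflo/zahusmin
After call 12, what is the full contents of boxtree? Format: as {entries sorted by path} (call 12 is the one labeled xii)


% boxtree recite(/stozegit) => bribrig
% measurebox translate(285, K, F) => 5333/100
% boxtree newfold(/pleciz_o/flocri) => ok
% boxtree newfold(/pleciz_o/flocri/bro) => ok
% boxtree newfold(/pleciz_o/flocri/flubaflo) => ok
% boxtree pen(/pleciz_o/flocri/bro/tupru, muwe) => created
% boxtree pen(/pleciz_o/snind, dapamos) => created
% boxtree pen(/pleciz_o/snind, slono) => overwrote
% boxtree recite(/pleciz_o/snind) => slono
% boxtree recite(/jutraja) => gibo
% chron pin(1779-06-05) => 1779-06-05
% measurebox translate(-97, ft, yd) => -97/3
% boxtree pen(/pleciz_o/flocri/flubaflo/zahusmin, snugrute) => created
% boxtree newfold(/pleciz_o/flocri/vebob) => ok
% measurebox translate(85, MB, MiB) => 1328125/16384
% boxtree recite(/pleciz_o/flocri/flubaflo/zahusmin) => snugrute

Answer: {jutraja=gibo, pleciz_o/, pleciz_o/flocri/, pleciz_o/flocri/bro/, pleciz_o/flocri/bro/tupru=muwe, pleciz_o/flocri/flubaflo/, pleciz_o/ri/, pleciz_o/snind=slono, stozegit=bribrig}


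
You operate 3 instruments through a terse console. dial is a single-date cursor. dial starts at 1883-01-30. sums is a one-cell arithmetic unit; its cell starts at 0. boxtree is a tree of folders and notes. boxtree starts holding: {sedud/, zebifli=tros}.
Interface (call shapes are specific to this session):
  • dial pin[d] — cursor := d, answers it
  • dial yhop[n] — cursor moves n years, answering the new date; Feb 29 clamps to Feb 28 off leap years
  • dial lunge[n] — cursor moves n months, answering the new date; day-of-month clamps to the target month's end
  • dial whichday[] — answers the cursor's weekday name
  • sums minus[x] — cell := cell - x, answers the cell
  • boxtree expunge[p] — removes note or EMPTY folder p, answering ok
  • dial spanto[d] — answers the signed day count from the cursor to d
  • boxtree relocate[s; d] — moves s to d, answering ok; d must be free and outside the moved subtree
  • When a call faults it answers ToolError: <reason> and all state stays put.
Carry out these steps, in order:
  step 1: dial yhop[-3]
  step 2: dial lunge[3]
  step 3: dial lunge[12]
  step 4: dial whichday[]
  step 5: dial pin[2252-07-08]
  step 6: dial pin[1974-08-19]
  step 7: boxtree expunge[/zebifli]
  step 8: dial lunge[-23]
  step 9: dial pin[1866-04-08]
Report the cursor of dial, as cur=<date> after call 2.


# 1. dial yhop(n=-3) : 1880-01-30
# 2. dial lunge(n=3) : 1880-04-30
# 3. dial lunge(n=12) : 1881-04-30
# 4. dial whichday() : Saturday
# 5. dial pin(d=2252-07-08) : 2252-07-08
# 6. dial pin(d=1974-08-19) : 1974-08-19
# 7. boxtree expunge(p=/zebifli) : ok
# 8. dial lunge(n=-23) : 1972-09-19
# 9. dial pin(d=1866-04-08) : 1866-04-08

Answer: cur=1880-04-30


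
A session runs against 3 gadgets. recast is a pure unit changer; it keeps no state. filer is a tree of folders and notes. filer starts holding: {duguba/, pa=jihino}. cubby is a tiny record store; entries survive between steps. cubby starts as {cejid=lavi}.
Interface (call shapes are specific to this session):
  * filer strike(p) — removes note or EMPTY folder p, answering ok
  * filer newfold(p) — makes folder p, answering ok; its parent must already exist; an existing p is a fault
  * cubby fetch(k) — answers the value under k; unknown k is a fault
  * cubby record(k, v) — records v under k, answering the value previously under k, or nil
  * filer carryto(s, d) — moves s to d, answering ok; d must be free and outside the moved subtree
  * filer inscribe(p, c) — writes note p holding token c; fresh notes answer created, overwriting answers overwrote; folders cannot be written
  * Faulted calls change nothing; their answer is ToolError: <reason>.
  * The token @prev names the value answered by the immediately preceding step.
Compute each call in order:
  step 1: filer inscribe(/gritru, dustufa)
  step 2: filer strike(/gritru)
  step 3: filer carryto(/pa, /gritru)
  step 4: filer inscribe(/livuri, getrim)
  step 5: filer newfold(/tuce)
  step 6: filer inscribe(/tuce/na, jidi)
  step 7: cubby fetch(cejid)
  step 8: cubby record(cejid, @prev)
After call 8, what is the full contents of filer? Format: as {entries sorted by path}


Answer: {duguba/, gritru=jihino, livuri=getrim, tuce/, tuce/na=jidi}

Derivation:
·→ filer inscribe(p: /gritru, c: dustufa)
·← created
·→ filer strike(p: /gritru)
·← ok
·→ filer carryto(s: /pa, d: /gritru)
·← ok
·→ filer inscribe(p: /livuri, c: getrim)
·← created
·→ filer newfold(p: /tuce)
·← ok
·→ filer inscribe(p: /tuce/na, c: jidi)
·← created
·→ cubby fetch(k: cejid)
·← lavi
·→ cubby record(k: cejid, v: @prev)
·← lavi


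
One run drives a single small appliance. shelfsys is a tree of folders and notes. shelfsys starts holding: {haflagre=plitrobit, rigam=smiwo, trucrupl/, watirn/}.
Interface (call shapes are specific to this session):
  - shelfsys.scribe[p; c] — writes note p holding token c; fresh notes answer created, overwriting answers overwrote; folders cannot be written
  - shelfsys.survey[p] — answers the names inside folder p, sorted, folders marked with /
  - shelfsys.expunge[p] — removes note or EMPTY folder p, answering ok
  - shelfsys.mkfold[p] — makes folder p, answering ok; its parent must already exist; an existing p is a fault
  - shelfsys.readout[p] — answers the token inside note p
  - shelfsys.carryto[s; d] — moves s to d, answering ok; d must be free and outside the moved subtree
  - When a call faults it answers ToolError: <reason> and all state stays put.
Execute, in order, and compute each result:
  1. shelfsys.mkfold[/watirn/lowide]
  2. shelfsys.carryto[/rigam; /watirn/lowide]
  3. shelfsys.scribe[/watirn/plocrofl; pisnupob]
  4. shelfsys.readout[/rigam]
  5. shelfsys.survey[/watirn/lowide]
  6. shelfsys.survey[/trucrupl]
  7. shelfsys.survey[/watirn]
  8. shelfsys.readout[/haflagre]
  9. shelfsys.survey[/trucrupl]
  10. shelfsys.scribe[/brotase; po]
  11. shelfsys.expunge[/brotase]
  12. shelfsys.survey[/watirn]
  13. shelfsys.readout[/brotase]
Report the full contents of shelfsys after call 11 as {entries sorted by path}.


Answer: {haflagre=plitrobit, rigam=smiwo, trucrupl/, watirn/, watirn/lowide/, watirn/plocrofl=pisnupob}

Derivation:
> mkfold p: /watirn/lowide
[out] ok
> carryto s: /rigam d: /watirn/lowide
[out] ToolError: exists
> scribe p: /watirn/plocrofl c: pisnupob
[out] created
> readout p: /rigam
[out] smiwo
> survey p: /watirn/lowide
[out] []
> survey p: /trucrupl
[out] []
> survey p: /watirn
[out] [lowide/, plocrofl]
> readout p: /haflagre
[out] plitrobit
> survey p: /trucrupl
[out] []
> scribe p: /brotase c: po
[out] created
> expunge p: /brotase
[out] ok
> survey p: /watirn
[out] [lowide/, plocrofl]
> readout p: /brotase
[out] ToolError: not found


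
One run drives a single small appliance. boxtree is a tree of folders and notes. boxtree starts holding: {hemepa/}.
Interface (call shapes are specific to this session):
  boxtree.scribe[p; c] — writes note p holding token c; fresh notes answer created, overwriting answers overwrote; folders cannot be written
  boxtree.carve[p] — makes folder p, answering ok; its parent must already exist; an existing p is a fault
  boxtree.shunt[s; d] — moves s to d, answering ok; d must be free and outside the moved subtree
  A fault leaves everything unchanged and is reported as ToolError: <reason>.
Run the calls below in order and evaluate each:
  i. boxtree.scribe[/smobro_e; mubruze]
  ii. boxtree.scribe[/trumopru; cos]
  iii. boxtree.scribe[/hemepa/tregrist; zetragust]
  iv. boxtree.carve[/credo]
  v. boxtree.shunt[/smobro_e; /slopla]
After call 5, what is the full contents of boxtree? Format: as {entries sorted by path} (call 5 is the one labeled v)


Answer: {credo/, hemepa/, hemepa/tregrist=zetragust, slopla=mubruze, trumopru=cos}

Derivation:
# 1. boxtree.scribe(p=/smobro_e, c=mubruze) => created
# 2. boxtree.scribe(p=/trumopru, c=cos) => created
# 3. boxtree.scribe(p=/hemepa/tregrist, c=zetragust) => created
# 4. boxtree.carve(p=/credo) => ok
# 5. boxtree.shunt(s=/smobro_e, d=/slopla) => ok


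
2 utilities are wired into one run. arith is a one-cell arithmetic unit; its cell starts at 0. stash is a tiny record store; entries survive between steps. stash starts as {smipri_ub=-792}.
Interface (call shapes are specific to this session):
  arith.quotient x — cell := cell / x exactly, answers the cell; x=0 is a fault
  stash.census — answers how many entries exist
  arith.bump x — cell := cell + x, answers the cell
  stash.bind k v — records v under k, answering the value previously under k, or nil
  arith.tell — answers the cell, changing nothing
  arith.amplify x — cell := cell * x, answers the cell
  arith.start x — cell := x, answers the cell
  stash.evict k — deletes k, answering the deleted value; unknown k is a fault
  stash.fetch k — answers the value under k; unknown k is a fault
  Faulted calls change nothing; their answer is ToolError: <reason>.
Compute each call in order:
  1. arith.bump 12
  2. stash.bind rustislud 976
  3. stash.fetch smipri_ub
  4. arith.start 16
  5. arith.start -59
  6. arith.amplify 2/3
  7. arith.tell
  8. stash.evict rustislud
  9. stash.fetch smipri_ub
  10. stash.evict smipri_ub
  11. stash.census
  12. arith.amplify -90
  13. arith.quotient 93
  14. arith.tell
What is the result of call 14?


I try arith.bump using x: 12: 12.
Using stash.bind using k: rustislud, v: 976, → nil.
Then stash.fetch using k: smipri_ub, yielding -792.
Invoking arith.start using x: 16, yielding 16.
I call arith.start using x: -59, — result: -59.
Then arith.amplify using x: 2/3: -118/3.
I call arith.tell, — result: -118/3.
I run stash.evict using k: rustislud, yielding 976.
I run stash.fetch using k: smipri_ub, giving -792.
I call stash.evict using k: smipri_ub, giving -792.
I use stash.census(), — result: 0.
I call arith.amplify using x: -90: 3540.
I use arith.quotient using x: 93, which returns 1180/31.
I use arith.tell(), — result: 1180/31.

Answer: 1180/31


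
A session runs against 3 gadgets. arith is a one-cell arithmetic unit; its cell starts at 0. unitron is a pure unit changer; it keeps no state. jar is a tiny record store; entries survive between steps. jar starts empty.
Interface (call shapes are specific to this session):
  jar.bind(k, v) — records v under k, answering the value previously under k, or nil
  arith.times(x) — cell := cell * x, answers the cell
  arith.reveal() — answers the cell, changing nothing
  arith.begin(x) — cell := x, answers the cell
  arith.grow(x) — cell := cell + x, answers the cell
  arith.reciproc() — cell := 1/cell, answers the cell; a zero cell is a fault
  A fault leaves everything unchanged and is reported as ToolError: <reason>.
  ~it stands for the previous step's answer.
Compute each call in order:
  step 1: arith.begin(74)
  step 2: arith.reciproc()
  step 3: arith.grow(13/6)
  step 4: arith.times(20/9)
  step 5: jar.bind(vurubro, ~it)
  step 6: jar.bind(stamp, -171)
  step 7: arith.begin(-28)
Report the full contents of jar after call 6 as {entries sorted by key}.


Answer: {stamp=-171, vurubro=4840/999}

Derivation:
// arith.begin(x: 74) ~> 74
// arith.reciproc() ~> 1/74
// arith.grow(x: 13/6) ~> 242/111
// arith.times(x: 20/9) ~> 4840/999
// jar.bind(k: vurubro, v: ~it) ~> nil
// jar.bind(k: stamp, v: -171) ~> nil
// arith.begin(x: -28) ~> -28


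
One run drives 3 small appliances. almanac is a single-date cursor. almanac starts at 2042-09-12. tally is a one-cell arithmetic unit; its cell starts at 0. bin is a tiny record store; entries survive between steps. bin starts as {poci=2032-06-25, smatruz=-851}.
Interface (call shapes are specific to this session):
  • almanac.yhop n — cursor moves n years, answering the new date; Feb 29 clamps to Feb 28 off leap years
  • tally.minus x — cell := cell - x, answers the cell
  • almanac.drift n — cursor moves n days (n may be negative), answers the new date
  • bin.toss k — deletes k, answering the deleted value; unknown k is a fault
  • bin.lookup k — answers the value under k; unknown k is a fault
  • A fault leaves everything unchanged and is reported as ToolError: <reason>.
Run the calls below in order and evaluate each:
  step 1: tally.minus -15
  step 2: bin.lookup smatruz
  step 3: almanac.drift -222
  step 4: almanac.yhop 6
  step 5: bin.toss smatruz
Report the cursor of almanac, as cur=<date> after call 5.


% tally.minus(x='-15') ~> 15
% bin.lookup(k='smatruz') ~> -851
% almanac.drift(n='-222') ~> 2042-02-02
% almanac.yhop(n='6') ~> 2048-02-02
% bin.toss(k='smatruz') ~> -851

Answer: cur=2048-02-02


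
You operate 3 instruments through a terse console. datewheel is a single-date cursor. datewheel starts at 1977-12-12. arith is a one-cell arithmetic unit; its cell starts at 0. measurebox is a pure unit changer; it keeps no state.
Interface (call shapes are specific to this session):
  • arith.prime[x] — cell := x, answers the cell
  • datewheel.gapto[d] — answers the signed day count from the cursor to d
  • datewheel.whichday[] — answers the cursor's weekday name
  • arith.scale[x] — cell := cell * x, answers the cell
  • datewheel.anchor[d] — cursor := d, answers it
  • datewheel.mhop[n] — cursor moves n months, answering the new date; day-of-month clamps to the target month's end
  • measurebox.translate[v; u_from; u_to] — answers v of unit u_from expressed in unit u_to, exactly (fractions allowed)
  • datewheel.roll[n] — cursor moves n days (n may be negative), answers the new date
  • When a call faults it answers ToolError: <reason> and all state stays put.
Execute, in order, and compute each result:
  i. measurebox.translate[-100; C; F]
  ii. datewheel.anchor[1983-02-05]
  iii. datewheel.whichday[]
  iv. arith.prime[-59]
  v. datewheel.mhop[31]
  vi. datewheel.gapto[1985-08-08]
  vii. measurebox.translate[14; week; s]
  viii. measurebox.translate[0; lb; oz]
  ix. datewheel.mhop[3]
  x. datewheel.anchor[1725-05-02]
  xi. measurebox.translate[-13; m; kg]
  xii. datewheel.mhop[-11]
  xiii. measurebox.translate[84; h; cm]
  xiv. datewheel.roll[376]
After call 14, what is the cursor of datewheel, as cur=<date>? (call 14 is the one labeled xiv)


CALL measurebox.translate[v=-100; u_from=C; u_to=F]
RET  -148
CALL datewheel.anchor[d=1983-02-05]
RET  1983-02-05
CALL datewheel.whichday[]
RET  Saturday
CALL arith.prime[x=-59]
RET  -59
CALL datewheel.mhop[n=31]
RET  1985-09-05
CALL datewheel.gapto[d=1985-08-08]
RET  -28
CALL measurebox.translate[v=14; u_from=week; u_to=s]
RET  8467200
CALL measurebox.translate[v=0; u_from=lb; u_to=oz]
RET  0
CALL datewheel.mhop[n=3]
RET  1985-12-05
CALL datewheel.anchor[d=1725-05-02]
RET  1725-05-02
CALL measurebox.translate[v=-13; u_from=m; u_to=kg]
RET  ToolError: incompatible units
CALL datewheel.mhop[n=-11]
RET  1724-06-02
CALL measurebox.translate[v=84; u_from=h; u_to=cm]
RET  ToolError: incompatible units
CALL datewheel.roll[n=376]
RET  1725-06-13

Answer: cur=1725-06-13
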